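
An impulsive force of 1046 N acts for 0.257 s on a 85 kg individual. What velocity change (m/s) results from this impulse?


J = F * dt = 1046 * 0.257 = 268.8220 N*s
delta_v = J / m
delta_v = 268.8220 / 85
delta_v = 3.1626


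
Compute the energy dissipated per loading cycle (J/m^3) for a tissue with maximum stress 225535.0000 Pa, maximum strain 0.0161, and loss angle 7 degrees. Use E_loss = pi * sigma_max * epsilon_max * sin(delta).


E_loss = pi * sigma_max * epsilon_max * sin(delta)
delta = 7 deg = 0.1222 rad
sin(delta) = 0.1219
E_loss = pi * 225535.0000 * 0.0161 * 0.1219
E_loss = 1390.2220


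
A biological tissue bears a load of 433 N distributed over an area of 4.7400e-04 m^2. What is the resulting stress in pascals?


stress = F / A
stress = 433 / 4.7400e-04
stress = 913502.1097


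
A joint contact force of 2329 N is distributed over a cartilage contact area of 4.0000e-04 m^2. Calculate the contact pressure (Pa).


P = F / A
P = 2329 / 4.0000e-04
P = 5.8225e+06


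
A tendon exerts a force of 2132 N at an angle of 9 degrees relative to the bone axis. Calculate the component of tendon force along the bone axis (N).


F_eff = F_tendon * cos(theta)
theta = 9 deg = 0.1571 rad
cos(theta) = 0.9877
F_eff = 2132 * 0.9877
F_eff = 2105.7515


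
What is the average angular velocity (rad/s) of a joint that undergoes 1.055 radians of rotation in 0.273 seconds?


omega = delta_theta / delta_t
omega = 1.055 / 0.273
omega = 3.8645


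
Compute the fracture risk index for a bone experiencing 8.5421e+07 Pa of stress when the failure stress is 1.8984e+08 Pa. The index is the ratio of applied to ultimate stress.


FRI = applied / ultimate
FRI = 8.5421e+07 / 1.8984e+08
FRI = 0.4500


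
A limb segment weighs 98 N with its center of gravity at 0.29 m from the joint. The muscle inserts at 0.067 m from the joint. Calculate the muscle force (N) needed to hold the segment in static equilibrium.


F_muscle = W * d_load / d_muscle
F_muscle = 98 * 0.29 / 0.067
Numerator = 28.4200
F_muscle = 424.1791


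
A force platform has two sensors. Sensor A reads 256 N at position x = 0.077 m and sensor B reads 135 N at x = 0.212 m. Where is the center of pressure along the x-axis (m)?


COP_x = (F1*x1 + F2*x2) / (F1 + F2)
COP_x = (256*0.077 + 135*0.212) / (256 + 135)
Numerator = 48.3320
Denominator = 391
COP_x = 0.1236


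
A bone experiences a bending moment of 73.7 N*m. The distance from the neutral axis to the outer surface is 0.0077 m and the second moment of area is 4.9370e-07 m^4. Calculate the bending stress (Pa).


sigma = M * c / I
sigma = 73.7 * 0.0077 / 4.9370e-07
M * c = 0.5675
sigma = 1.1495e+06


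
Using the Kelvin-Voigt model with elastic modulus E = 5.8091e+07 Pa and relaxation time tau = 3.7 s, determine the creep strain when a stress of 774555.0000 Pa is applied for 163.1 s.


epsilon(t) = (sigma/E) * (1 - exp(-t/tau))
sigma/E = 774555.0000 / 5.8091e+07 = 0.0133
exp(-t/tau) = exp(-163.1 / 3.7) = 7.1751e-20
epsilon = 0.0133 * (1 - 7.1751e-20)
epsilon = 0.0133


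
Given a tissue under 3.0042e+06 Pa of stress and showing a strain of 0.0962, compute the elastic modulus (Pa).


E = stress / strain
E = 3.0042e+06 / 0.0962
E = 3.1229e+07


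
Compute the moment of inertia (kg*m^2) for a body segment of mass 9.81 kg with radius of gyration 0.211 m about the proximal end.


I = m * k^2
I = 9.81 * 0.211^2
k^2 = 0.0445
I = 0.4368


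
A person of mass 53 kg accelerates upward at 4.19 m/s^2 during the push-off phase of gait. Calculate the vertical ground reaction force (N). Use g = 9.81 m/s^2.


GRF = m * (g + a)
GRF = 53 * (9.81 + 4.19)
GRF = 53 * 14.0000
GRF = 742.0000


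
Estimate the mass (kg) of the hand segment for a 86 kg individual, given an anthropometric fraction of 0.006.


m_segment = body_mass * fraction
m_segment = 86 * 0.006
m_segment = 0.5160


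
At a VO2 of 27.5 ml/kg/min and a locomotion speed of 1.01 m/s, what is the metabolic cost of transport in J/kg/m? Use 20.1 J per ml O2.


Power per kg = VO2 * 20.1 / 60
Power per kg = 27.5 * 20.1 / 60 = 9.2125 W/kg
Cost = power_per_kg / speed
Cost = 9.2125 / 1.01
Cost = 9.1213


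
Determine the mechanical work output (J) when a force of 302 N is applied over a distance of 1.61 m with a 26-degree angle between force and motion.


W = F * d * cos(theta)
theta = 26 deg = 0.4538 rad
cos(theta) = 0.8988
W = 302 * 1.61 * 0.8988
W = 437.0116


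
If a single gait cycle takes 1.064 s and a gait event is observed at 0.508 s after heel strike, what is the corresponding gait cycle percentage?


pct = (event_time / cycle_time) * 100
pct = (0.508 / 1.064) * 100
ratio = 0.4774
pct = 47.7444


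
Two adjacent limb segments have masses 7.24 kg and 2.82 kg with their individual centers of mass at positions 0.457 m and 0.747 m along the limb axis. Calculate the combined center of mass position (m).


COM = (m1*x1 + m2*x2) / (m1 + m2)
COM = (7.24*0.457 + 2.82*0.747) / (7.24 + 2.82)
Numerator = 5.4152
Denominator = 10.0600
COM = 0.5383


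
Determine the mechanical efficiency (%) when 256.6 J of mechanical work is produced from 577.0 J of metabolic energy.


eta = (W_mech / E_meta) * 100
eta = (256.6 / 577.0) * 100
ratio = 0.4447
eta = 44.4714


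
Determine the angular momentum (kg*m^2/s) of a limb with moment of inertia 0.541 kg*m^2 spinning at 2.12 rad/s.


L = I * omega
L = 0.541 * 2.12
L = 1.1469


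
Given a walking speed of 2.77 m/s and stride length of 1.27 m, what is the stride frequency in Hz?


f = v / stride_length
f = 2.77 / 1.27
f = 2.1811


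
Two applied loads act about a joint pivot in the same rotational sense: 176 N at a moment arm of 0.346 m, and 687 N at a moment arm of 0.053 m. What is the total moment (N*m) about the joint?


M = F1 * d1 + F2 * d2
M = 176 * 0.346 + 687 * 0.053
M = 60.8960 + 36.4110
M = 97.3070


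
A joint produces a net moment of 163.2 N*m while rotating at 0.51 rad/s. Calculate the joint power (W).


P = M * omega
P = 163.2 * 0.51
P = 83.2320


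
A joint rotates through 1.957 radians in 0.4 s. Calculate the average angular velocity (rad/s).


omega = delta_theta / delta_t
omega = 1.957 / 0.4
omega = 4.8925


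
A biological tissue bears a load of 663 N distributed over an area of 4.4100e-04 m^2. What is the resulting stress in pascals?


stress = F / A
stress = 663 / 4.4100e-04
stress = 1.5034e+06


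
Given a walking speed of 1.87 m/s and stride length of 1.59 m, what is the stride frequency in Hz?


f = v / stride_length
f = 1.87 / 1.59
f = 1.1761


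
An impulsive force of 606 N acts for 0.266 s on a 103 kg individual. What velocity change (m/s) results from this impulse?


J = F * dt = 606 * 0.266 = 161.1960 N*s
delta_v = J / m
delta_v = 161.1960 / 103
delta_v = 1.5650


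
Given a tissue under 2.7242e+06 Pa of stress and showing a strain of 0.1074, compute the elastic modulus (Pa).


E = stress / strain
E = 2.7242e+06 / 0.1074
E = 2.5365e+07


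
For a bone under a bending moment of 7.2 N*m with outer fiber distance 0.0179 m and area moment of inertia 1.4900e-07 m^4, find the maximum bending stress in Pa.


sigma = M * c / I
sigma = 7.2 * 0.0179 / 1.4900e-07
M * c = 0.1289
sigma = 864966.4430


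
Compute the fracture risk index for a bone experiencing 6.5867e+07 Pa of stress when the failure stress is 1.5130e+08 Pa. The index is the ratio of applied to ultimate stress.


FRI = applied / ultimate
FRI = 6.5867e+07 / 1.5130e+08
FRI = 0.4353


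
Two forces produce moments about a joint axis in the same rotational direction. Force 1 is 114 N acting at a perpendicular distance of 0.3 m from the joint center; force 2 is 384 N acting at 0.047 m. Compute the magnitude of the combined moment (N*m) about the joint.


M = F1 * d1 + F2 * d2
M = 114 * 0.3 + 384 * 0.047
M = 34.2000 + 18.0480
M = 52.2480


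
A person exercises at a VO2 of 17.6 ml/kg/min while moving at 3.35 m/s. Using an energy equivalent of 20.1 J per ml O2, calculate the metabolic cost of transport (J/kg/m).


Power per kg = VO2 * 20.1 / 60
Power per kg = 17.6 * 20.1 / 60 = 5.8960 W/kg
Cost = power_per_kg / speed
Cost = 5.8960 / 3.35
Cost = 1.7600


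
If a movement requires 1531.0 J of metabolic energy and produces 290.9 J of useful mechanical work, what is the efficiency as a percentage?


eta = (W_mech / E_meta) * 100
eta = (290.9 / 1531.0) * 100
ratio = 0.1900
eta = 19.0007


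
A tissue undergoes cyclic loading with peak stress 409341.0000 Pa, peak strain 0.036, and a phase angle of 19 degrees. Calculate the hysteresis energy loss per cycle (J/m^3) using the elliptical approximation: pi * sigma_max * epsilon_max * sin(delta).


E_loss = pi * sigma_max * epsilon_max * sin(delta)
delta = 19 deg = 0.3316 rad
sin(delta) = 0.3256
E_loss = pi * 409341.0000 * 0.036 * 0.3256
E_loss = 15072.3003


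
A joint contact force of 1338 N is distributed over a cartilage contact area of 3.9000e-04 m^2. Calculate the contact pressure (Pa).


P = F / A
P = 1338 / 3.9000e-04
P = 3.4308e+06


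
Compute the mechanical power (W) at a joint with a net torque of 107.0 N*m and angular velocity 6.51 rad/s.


P = M * omega
P = 107.0 * 6.51
P = 696.5700


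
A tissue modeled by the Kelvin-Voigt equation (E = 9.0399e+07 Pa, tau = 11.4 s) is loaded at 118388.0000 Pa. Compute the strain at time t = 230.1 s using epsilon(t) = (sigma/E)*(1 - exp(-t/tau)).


epsilon(t) = (sigma/E) * (1 - exp(-t/tau))
sigma/E = 118388.0000 / 9.0399e+07 = 0.0013
exp(-t/tau) = exp(-230.1 / 11.4) = 1.7144e-09
epsilon = 0.0013 * (1 - 1.7144e-09)
epsilon = 0.0013


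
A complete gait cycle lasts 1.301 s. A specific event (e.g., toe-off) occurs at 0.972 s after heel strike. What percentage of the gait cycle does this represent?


pct = (event_time / cycle_time) * 100
pct = (0.972 / 1.301) * 100
ratio = 0.7471
pct = 74.7118


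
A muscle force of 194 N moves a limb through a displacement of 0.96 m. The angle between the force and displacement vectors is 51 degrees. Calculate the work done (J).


W = F * d * cos(theta)
theta = 51 deg = 0.8901 rad
cos(theta) = 0.6293
W = 194 * 0.96 * 0.6293
W = 117.2046


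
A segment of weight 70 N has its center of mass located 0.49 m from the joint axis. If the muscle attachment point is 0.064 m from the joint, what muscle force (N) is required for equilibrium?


F_muscle = W * d_load / d_muscle
F_muscle = 70 * 0.49 / 0.064
Numerator = 34.3000
F_muscle = 535.9375


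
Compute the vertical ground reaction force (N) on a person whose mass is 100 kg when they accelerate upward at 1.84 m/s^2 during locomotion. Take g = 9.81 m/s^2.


GRF = m * (g + a)
GRF = 100 * (9.81 + 1.84)
GRF = 100 * 11.6500
GRF = 1165.0000


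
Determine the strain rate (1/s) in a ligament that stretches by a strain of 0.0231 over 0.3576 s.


strain_rate = delta_strain / delta_t
strain_rate = 0.0231 / 0.3576
strain_rate = 0.0646


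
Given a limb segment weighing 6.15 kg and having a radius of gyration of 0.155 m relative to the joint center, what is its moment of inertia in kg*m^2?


I = m * k^2
I = 6.15 * 0.155^2
k^2 = 0.0240
I = 0.1478


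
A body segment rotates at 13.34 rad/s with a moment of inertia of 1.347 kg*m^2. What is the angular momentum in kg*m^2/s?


L = I * omega
L = 1.347 * 13.34
L = 17.9690


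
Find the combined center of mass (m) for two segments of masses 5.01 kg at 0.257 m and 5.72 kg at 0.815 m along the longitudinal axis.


COM = (m1*x1 + m2*x2) / (m1 + m2)
COM = (5.01*0.257 + 5.72*0.815) / (5.01 + 5.72)
Numerator = 5.9494
Denominator = 10.7300
COM = 0.5545


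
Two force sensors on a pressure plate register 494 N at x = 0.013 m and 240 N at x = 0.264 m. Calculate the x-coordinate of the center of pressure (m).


COP_x = (F1*x1 + F2*x2) / (F1 + F2)
COP_x = (494*0.013 + 240*0.264) / (494 + 240)
Numerator = 69.7820
Denominator = 734
COP_x = 0.0951


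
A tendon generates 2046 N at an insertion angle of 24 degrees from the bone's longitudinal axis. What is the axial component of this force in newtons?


F_eff = F_tendon * cos(theta)
theta = 24 deg = 0.4189 rad
cos(theta) = 0.9135
F_eff = 2046 * 0.9135
F_eff = 1869.1140


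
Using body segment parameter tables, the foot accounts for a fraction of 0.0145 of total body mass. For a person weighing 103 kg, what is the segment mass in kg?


m_segment = body_mass * fraction
m_segment = 103 * 0.0145
m_segment = 1.4935


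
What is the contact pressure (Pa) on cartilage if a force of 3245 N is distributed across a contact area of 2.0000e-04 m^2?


P = F / A
P = 3245 / 2.0000e-04
P = 1.6225e+07


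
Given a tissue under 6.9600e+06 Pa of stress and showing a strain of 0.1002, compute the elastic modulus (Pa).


E = stress / strain
E = 6.9600e+06 / 0.1002
E = 6.9461e+07


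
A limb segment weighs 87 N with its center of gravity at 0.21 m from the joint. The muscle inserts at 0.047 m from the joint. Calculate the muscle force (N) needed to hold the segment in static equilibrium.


F_muscle = W * d_load / d_muscle
F_muscle = 87 * 0.21 / 0.047
Numerator = 18.2700
F_muscle = 388.7234


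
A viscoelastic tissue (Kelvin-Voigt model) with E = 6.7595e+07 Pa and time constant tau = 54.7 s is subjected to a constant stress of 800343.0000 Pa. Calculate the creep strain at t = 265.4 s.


epsilon(t) = (sigma/E) * (1 - exp(-t/tau))
sigma/E = 800343.0000 / 6.7595e+07 = 0.0118
exp(-t/tau) = exp(-265.4 / 54.7) = 0.0078
epsilon = 0.0118 * (1 - 0.0078)
epsilon = 0.0117


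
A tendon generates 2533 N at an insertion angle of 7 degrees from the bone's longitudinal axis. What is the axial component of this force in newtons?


F_eff = F_tendon * cos(theta)
theta = 7 deg = 0.1222 rad
cos(theta) = 0.9925
F_eff = 2533 * 0.9925
F_eff = 2514.1194


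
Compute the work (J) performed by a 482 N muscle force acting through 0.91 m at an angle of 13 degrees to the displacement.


W = F * d * cos(theta)
theta = 13 deg = 0.2269 rad
cos(theta) = 0.9744
W = 482 * 0.91 * 0.9744
W = 427.3782


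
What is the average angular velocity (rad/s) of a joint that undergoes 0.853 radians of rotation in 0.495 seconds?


omega = delta_theta / delta_t
omega = 0.853 / 0.495
omega = 1.7232


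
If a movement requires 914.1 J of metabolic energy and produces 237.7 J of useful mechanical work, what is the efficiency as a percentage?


eta = (W_mech / E_meta) * 100
eta = (237.7 / 914.1) * 100
ratio = 0.2600
eta = 26.0037


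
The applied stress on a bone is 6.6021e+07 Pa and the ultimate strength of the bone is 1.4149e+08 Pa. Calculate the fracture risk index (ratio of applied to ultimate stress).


FRI = applied / ultimate
FRI = 6.6021e+07 / 1.4149e+08
FRI = 0.4666


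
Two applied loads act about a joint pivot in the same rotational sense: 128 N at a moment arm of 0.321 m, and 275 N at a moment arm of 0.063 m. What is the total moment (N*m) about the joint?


M = F1 * d1 + F2 * d2
M = 128 * 0.321 + 275 * 0.063
M = 41.0880 + 17.3250
M = 58.4130


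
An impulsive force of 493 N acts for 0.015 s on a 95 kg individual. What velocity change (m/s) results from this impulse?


J = F * dt = 493 * 0.015 = 7.3950 N*s
delta_v = J / m
delta_v = 7.3950 / 95
delta_v = 0.0778


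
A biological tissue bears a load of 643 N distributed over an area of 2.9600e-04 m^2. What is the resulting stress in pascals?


stress = F / A
stress = 643 / 2.9600e-04
stress = 2.1723e+06


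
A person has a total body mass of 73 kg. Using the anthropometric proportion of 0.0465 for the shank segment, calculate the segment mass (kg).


m_segment = body_mass * fraction
m_segment = 73 * 0.0465
m_segment = 3.3945


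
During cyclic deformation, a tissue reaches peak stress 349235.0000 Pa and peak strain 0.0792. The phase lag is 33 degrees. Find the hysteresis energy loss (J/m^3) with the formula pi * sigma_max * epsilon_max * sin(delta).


E_loss = pi * sigma_max * epsilon_max * sin(delta)
delta = 33 deg = 0.5760 rad
sin(delta) = 0.5446
E_loss = pi * 349235.0000 * 0.0792 * 0.5446
E_loss = 47326.1941


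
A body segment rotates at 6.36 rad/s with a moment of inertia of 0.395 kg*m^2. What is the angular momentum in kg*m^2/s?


L = I * omega
L = 0.395 * 6.36
L = 2.5122


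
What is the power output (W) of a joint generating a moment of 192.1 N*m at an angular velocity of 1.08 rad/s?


P = M * omega
P = 192.1 * 1.08
P = 207.4680


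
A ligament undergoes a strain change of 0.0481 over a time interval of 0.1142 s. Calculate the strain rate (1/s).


strain_rate = delta_strain / delta_t
strain_rate = 0.0481 / 0.1142
strain_rate = 0.4212


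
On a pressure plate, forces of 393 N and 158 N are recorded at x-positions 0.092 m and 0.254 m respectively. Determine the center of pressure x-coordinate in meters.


COP_x = (F1*x1 + F2*x2) / (F1 + F2)
COP_x = (393*0.092 + 158*0.254) / (393 + 158)
Numerator = 76.2880
Denominator = 551
COP_x = 0.1385


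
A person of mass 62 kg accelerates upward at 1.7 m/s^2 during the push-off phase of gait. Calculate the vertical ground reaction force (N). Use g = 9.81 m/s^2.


GRF = m * (g + a)
GRF = 62 * (9.81 + 1.7)
GRF = 62 * 11.5100
GRF = 713.6200


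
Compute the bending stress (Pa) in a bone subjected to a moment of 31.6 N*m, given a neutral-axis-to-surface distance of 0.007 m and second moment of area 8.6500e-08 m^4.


sigma = M * c / I
sigma = 31.6 * 0.007 / 8.6500e-08
M * c = 0.2212
sigma = 2.5572e+06


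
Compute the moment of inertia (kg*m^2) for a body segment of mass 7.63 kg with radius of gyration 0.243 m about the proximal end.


I = m * k^2
I = 7.63 * 0.243^2
k^2 = 0.0590
I = 0.4505


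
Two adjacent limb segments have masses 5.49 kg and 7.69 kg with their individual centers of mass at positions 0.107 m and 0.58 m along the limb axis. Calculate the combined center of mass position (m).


COM = (m1*x1 + m2*x2) / (m1 + m2)
COM = (5.49*0.107 + 7.69*0.58) / (5.49 + 7.69)
Numerator = 5.0476
Denominator = 13.1800
COM = 0.3830


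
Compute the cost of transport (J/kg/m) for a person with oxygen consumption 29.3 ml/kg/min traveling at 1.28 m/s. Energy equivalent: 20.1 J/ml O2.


Power per kg = VO2 * 20.1 / 60
Power per kg = 29.3 * 20.1 / 60 = 9.8155 W/kg
Cost = power_per_kg / speed
Cost = 9.8155 / 1.28
Cost = 7.6684


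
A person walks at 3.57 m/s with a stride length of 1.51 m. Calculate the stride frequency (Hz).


f = v / stride_length
f = 3.57 / 1.51
f = 2.3642


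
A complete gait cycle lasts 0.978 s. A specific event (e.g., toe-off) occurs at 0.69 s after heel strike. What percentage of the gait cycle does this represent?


pct = (event_time / cycle_time) * 100
pct = (0.69 / 0.978) * 100
ratio = 0.7055
pct = 70.5521


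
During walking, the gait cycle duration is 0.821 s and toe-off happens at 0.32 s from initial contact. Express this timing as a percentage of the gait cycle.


pct = (event_time / cycle_time) * 100
pct = (0.32 / 0.821) * 100
ratio = 0.3898
pct = 38.9769


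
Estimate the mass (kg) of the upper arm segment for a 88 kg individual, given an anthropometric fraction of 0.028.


m_segment = body_mass * fraction
m_segment = 88 * 0.028
m_segment = 2.4640


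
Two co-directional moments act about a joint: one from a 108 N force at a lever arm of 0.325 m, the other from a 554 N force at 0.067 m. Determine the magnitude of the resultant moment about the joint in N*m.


M = F1 * d1 + F2 * d2
M = 108 * 0.325 + 554 * 0.067
M = 35.1000 + 37.1180
M = 72.2180


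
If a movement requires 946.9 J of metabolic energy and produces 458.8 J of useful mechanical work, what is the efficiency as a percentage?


eta = (W_mech / E_meta) * 100
eta = (458.8 / 946.9) * 100
ratio = 0.4845
eta = 48.4528


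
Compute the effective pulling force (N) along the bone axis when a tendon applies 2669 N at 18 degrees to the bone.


F_eff = F_tendon * cos(theta)
theta = 18 deg = 0.3142 rad
cos(theta) = 0.9511
F_eff = 2669 * 0.9511
F_eff = 2538.3698


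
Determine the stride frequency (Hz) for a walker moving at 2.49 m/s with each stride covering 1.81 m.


f = v / stride_length
f = 2.49 / 1.81
f = 1.3757


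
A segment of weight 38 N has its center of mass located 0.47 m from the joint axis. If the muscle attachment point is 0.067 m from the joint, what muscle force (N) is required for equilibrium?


F_muscle = W * d_load / d_muscle
F_muscle = 38 * 0.47 / 0.067
Numerator = 17.8600
F_muscle = 266.5672


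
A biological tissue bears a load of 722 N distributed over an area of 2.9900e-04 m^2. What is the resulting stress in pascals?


stress = F / A
stress = 722 / 2.9900e-04
stress = 2.4147e+06


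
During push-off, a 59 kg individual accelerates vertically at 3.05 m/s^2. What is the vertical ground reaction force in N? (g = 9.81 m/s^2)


GRF = m * (g + a)
GRF = 59 * (9.81 + 3.05)
GRF = 59 * 12.8600
GRF = 758.7400


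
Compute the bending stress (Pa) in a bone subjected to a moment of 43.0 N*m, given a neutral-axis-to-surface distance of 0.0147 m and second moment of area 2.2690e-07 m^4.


sigma = M * c / I
sigma = 43.0 * 0.0147 / 2.2690e-07
M * c = 0.6321
sigma = 2.7858e+06


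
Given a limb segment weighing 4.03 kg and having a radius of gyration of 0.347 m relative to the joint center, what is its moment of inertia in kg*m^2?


I = m * k^2
I = 4.03 * 0.347^2
k^2 = 0.1204
I = 0.4852


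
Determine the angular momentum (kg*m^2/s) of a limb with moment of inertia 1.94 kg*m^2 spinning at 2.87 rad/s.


L = I * omega
L = 1.94 * 2.87
L = 5.5678


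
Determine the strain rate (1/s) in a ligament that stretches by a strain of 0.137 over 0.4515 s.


strain_rate = delta_strain / delta_t
strain_rate = 0.137 / 0.4515
strain_rate = 0.3034


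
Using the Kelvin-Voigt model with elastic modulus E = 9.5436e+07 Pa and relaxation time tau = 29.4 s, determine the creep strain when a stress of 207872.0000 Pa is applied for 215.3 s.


epsilon(t) = (sigma/E) * (1 - exp(-t/tau))
sigma/E = 207872.0000 / 9.5436e+07 = 0.0022
exp(-t/tau) = exp(-215.3 / 29.4) = 6.6009e-04
epsilon = 0.0022 * (1 - 6.6009e-04)
epsilon = 0.0022


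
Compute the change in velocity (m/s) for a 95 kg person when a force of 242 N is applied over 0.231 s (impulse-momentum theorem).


J = F * dt = 242 * 0.231 = 55.9020 N*s
delta_v = J / m
delta_v = 55.9020 / 95
delta_v = 0.5884


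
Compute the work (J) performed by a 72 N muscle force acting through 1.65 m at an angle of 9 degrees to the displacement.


W = F * d * cos(theta)
theta = 9 deg = 0.1571 rad
cos(theta) = 0.9877
W = 72 * 1.65 * 0.9877
W = 117.3374


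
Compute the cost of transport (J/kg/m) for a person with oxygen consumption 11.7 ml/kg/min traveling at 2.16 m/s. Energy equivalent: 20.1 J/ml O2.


Power per kg = VO2 * 20.1 / 60
Power per kg = 11.7 * 20.1 / 60 = 3.9195 W/kg
Cost = power_per_kg / speed
Cost = 3.9195 / 2.16
Cost = 1.8146


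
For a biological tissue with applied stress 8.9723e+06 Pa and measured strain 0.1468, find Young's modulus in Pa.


E = stress / strain
E = 8.9723e+06 / 0.1468
E = 6.1119e+07


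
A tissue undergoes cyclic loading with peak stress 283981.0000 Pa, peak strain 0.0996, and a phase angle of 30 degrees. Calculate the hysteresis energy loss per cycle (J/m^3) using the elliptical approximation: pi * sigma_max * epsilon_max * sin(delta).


E_loss = pi * sigma_max * epsilon_max * sin(delta)
delta = 30 deg = 0.5236 rad
sin(delta) = 0.5000
E_loss = pi * 283981.0000 * 0.0996 * 0.5000
E_loss = 44429.2006


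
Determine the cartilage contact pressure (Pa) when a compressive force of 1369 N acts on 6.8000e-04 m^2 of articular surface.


P = F / A
P = 1369 / 6.8000e-04
P = 2.0132e+06


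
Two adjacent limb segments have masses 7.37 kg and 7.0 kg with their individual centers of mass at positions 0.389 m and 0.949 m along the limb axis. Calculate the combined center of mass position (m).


COM = (m1*x1 + m2*x2) / (m1 + m2)
COM = (7.37*0.389 + 7.0*0.949) / (7.37 + 7.0)
Numerator = 9.5099
Denominator = 14.3700
COM = 0.6618


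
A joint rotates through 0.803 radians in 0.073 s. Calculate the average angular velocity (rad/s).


omega = delta_theta / delta_t
omega = 0.803 / 0.073
omega = 11.0000


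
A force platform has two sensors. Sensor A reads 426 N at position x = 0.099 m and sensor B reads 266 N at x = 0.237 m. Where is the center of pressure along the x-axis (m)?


COP_x = (F1*x1 + F2*x2) / (F1 + F2)
COP_x = (426*0.099 + 266*0.237) / (426 + 266)
Numerator = 105.2160
Denominator = 692
COP_x = 0.1520


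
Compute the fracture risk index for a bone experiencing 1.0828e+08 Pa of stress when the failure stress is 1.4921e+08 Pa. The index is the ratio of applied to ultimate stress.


FRI = applied / ultimate
FRI = 1.0828e+08 / 1.4921e+08
FRI = 0.7257


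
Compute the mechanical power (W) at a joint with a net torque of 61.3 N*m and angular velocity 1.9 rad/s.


P = M * omega
P = 61.3 * 1.9
P = 116.4700


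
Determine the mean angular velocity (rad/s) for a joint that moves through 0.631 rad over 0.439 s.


omega = delta_theta / delta_t
omega = 0.631 / 0.439
omega = 1.4374


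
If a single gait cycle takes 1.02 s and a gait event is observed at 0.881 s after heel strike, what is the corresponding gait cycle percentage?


pct = (event_time / cycle_time) * 100
pct = (0.881 / 1.02) * 100
ratio = 0.8637
pct = 86.3725


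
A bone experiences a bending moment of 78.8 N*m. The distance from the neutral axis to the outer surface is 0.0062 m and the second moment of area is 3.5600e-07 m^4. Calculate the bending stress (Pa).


sigma = M * c / I
sigma = 78.8 * 0.0062 / 3.5600e-07
M * c = 0.4886
sigma = 1.3724e+06


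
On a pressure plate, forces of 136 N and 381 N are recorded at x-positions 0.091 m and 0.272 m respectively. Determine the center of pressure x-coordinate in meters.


COP_x = (F1*x1 + F2*x2) / (F1 + F2)
COP_x = (136*0.091 + 381*0.272) / (136 + 381)
Numerator = 116.0080
Denominator = 517
COP_x = 0.2244


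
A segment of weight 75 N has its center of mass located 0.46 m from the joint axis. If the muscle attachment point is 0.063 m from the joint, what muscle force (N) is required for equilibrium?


F_muscle = W * d_load / d_muscle
F_muscle = 75 * 0.46 / 0.063
Numerator = 34.5000
F_muscle = 547.6190


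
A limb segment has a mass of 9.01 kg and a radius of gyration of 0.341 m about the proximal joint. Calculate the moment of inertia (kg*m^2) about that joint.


I = m * k^2
I = 9.01 * 0.341^2
k^2 = 0.1163
I = 1.0477


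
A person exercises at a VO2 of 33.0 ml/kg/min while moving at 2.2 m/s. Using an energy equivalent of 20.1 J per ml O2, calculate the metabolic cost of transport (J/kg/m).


Power per kg = VO2 * 20.1 / 60
Power per kg = 33.0 * 20.1 / 60 = 11.0550 W/kg
Cost = power_per_kg / speed
Cost = 11.0550 / 2.2
Cost = 5.0250


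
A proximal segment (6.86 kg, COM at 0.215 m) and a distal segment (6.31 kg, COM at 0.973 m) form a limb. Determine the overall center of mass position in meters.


COM = (m1*x1 + m2*x2) / (m1 + m2)
COM = (6.86*0.215 + 6.31*0.973) / (6.86 + 6.31)
Numerator = 7.6145
Denominator = 13.1700
COM = 0.5782


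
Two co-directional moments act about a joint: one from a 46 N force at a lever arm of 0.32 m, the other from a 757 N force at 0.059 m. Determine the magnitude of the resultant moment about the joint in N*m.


M = F1 * d1 + F2 * d2
M = 46 * 0.32 + 757 * 0.059
M = 14.7200 + 44.6630
M = 59.3830


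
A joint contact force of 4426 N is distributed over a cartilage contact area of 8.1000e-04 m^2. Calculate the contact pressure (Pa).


P = F / A
P = 4426 / 8.1000e-04
P = 5.4642e+06


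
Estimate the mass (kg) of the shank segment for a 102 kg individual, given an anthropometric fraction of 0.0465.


m_segment = body_mass * fraction
m_segment = 102 * 0.0465
m_segment = 4.7430


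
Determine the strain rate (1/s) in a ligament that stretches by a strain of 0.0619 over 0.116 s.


strain_rate = delta_strain / delta_t
strain_rate = 0.0619 / 0.116
strain_rate = 0.5336


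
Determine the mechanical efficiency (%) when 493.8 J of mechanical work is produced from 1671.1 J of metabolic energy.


eta = (W_mech / E_meta) * 100
eta = (493.8 / 1671.1) * 100
ratio = 0.2955
eta = 29.5494


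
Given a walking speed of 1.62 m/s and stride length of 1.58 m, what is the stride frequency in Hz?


f = v / stride_length
f = 1.62 / 1.58
f = 1.0253


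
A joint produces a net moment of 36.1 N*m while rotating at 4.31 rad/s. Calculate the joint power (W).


P = M * omega
P = 36.1 * 4.31
P = 155.5910


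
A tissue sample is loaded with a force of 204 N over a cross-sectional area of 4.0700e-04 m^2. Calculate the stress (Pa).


stress = F / A
stress = 204 / 4.0700e-04
stress = 501228.5012


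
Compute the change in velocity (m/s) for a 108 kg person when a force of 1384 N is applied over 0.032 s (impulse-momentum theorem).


J = F * dt = 1384 * 0.032 = 44.2880 N*s
delta_v = J / m
delta_v = 44.2880 / 108
delta_v = 0.4101


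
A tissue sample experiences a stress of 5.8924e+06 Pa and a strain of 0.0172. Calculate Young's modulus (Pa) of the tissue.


E = stress / strain
E = 5.8924e+06 / 0.0172
E = 3.4258e+08


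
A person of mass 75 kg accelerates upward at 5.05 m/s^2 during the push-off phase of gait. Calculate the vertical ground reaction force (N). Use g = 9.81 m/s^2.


GRF = m * (g + a)
GRF = 75 * (9.81 + 5.05)
GRF = 75 * 14.8600
GRF = 1114.5000


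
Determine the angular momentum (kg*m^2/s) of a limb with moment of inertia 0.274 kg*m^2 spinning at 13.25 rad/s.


L = I * omega
L = 0.274 * 13.25
L = 3.6305


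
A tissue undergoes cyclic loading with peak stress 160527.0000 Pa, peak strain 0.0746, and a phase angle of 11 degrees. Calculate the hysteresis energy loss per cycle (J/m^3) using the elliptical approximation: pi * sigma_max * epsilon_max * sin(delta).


E_loss = pi * sigma_max * epsilon_max * sin(delta)
delta = 11 deg = 0.1920 rad
sin(delta) = 0.1908
E_loss = pi * 160527.0000 * 0.0746 * 0.1908
E_loss = 7178.5319


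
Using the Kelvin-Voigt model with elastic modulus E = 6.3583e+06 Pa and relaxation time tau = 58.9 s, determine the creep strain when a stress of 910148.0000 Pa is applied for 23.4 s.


epsilon(t) = (sigma/E) * (1 - exp(-t/tau))
sigma/E = 910148.0000 / 6.3583e+06 = 0.1431
exp(-t/tau) = exp(-23.4 / 58.9) = 0.6721
epsilon = 0.1431 * (1 - 0.6721)
epsilon = 0.0469


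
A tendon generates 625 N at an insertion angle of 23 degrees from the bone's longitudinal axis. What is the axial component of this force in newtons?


F_eff = F_tendon * cos(theta)
theta = 23 deg = 0.4014 rad
cos(theta) = 0.9205
F_eff = 625 * 0.9205
F_eff = 575.3155


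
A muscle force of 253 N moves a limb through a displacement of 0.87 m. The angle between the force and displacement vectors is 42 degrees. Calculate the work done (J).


W = F * d * cos(theta)
theta = 42 deg = 0.7330 rad
cos(theta) = 0.7431
W = 253 * 0.87 * 0.7431
W = 163.5736


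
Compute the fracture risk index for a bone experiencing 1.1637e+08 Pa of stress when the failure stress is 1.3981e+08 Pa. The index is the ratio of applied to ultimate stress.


FRI = applied / ultimate
FRI = 1.1637e+08 / 1.3981e+08
FRI = 0.8323


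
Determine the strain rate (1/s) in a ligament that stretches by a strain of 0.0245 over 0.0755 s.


strain_rate = delta_strain / delta_t
strain_rate = 0.0245 / 0.0755
strain_rate = 0.3245


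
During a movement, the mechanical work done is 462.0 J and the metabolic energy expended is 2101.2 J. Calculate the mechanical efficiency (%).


eta = (W_mech / E_meta) * 100
eta = (462.0 / 2101.2) * 100
ratio = 0.2199
eta = 21.9874


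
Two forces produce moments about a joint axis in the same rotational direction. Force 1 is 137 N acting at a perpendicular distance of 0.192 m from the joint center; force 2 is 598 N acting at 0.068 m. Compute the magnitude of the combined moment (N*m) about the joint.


M = F1 * d1 + F2 * d2
M = 137 * 0.192 + 598 * 0.068
M = 26.3040 + 40.6640
M = 66.9680


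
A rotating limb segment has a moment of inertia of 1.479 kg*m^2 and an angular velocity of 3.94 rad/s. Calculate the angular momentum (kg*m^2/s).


L = I * omega
L = 1.479 * 3.94
L = 5.8273


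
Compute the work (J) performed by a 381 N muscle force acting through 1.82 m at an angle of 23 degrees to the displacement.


W = F * d * cos(theta)
theta = 23 deg = 0.4014 rad
cos(theta) = 0.9205
W = 381 * 1.82 * 0.9205
W = 638.2965


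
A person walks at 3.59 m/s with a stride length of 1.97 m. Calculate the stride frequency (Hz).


f = v / stride_length
f = 3.59 / 1.97
f = 1.8223


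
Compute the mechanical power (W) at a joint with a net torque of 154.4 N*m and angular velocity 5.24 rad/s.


P = M * omega
P = 154.4 * 5.24
P = 809.0560


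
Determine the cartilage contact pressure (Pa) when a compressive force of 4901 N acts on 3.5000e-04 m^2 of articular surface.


P = F / A
P = 4901 / 3.5000e-04
P = 1.4003e+07


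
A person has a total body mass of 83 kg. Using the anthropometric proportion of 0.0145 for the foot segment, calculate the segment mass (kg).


m_segment = body_mass * fraction
m_segment = 83 * 0.0145
m_segment = 1.2035


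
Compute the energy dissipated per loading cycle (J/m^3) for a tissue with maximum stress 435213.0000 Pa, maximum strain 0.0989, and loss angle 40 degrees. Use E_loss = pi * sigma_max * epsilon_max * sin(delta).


E_loss = pi * sigma_max * epsilon_max * sin(delta)
delta = 40 deg = 0.6981 rad
sin(delta) = 0.6428
E_loss = pi * 435213.0000 * 0.0989 * 0.6428
E_loss = 86919.1600


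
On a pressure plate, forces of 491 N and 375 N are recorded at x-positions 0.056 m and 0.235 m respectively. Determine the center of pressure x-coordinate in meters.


COP_x = (F1*x1 + F2*x2) / (F1 + F2)
COP_x = (491*0.056 + 375*0.235) / (491 + 375)
Numerator = 115.6210
Denominator = 866
COP_x = 0.1335


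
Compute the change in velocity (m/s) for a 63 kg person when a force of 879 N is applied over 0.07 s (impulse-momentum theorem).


J = F * dt = 879 * 0.07 = 61.5300 N*s
delta_v = J / m
delta_v = 61.5300 / 63
delta_v = 0.9767


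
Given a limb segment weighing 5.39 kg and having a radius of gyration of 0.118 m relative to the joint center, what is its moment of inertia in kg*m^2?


I = m * k^2
I = 5.39 * 0.118^2
k^2 = 0.0139
I = 0.0751


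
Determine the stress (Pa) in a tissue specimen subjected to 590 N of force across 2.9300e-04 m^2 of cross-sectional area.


stress = F / A
stress = 590 / 2.9300e-04
stress = 2.0137e+06


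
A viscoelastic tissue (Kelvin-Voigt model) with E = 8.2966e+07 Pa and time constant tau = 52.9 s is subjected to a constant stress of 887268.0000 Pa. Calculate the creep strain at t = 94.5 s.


epsilon(t) = (sigma/E) * (1 - exp(-t/tau))
sigma/E = 887268.0000 / 8.2966e+07 = 0.0107
exp(-t/tau) = exp(-94.5 / 52.9) = 0.1676
epsilon = 0.0107 * (1 - 0.1676)
epsilon = 0.0089


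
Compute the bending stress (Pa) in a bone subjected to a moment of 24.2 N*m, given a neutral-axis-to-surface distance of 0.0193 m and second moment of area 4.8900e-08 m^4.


sigma = M * c / I
sigma = 24.2 * 0.0193 / 4.8900e-08
M * c = 0.4671
sigma = 9.5513e+06


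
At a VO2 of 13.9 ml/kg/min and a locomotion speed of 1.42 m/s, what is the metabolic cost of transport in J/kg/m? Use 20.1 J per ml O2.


Power per kg = VO2 * 20.1 / 60
Power per kg = 13.9 * 20.1 / 60 = 4.6565 W/kg
Cost = power_per_kg / speed
Cost = 4.6565 / 1.42
Cost = 3.2792


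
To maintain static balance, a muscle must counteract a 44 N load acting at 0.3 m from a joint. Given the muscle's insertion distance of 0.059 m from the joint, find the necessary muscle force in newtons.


F_muscle = W * d_load / d_muscle
F_muscle = 44 * 0.3 / 0.059
Numerator = 13.2000
F_muscle = 223.7288


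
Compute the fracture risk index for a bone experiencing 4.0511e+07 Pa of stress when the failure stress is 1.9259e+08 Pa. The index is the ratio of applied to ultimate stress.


FRI = applied / ultimate
FRI = 4.0511e+07 / 1.9259e+08
FRI = 0.2103


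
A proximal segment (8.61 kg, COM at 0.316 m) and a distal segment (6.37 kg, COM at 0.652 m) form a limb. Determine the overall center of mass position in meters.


COM = (m1*x1 + m2*x2) / (m1 + m2)
COM = (8.61*0.316 + 6.37*0.652) / (8.61 + 6.37)
Numerator = 6.8740
Denominator = 14.9800
COM = 0.4589


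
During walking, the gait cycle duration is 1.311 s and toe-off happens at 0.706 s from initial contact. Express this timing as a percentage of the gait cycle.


pct = (event_time / cycle_time) * 100
pct = (0.706 / 1.311) * 100
ratio = 0.5385
pct = 53.8520


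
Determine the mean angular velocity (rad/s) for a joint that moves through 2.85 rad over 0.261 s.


omega = delta_theta / delta_t
omega = 2.85 / 0.261
omega = 10.9195


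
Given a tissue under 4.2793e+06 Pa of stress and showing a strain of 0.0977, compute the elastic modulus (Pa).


E = stress / strain
E = 4.2793e+06 / 0.0977
E = 4.3800e+07


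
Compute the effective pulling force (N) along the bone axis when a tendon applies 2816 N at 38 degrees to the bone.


F_eff = F_tendon * cos(theta)
theta = 38 deg = 0.6632 rad
cos(theta) = 0.7880
F_eff = 2816 * 0.7880
F_eff = 2219.0383


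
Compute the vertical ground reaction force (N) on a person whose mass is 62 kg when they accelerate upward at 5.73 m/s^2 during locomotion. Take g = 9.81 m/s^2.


GRF = m * (g + a)
GRF = 62 * (9.81 + 5.73)
GRF = 62 * 15.5400
GRF = 963.4800


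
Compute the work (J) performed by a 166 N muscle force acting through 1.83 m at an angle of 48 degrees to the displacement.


W = F * d * cos(theta)
theta = 48 deg = 0.8378 rad
cos(theta) = 0.6691
W = 166 * 1.83 * 0.6691
W = 203.2685


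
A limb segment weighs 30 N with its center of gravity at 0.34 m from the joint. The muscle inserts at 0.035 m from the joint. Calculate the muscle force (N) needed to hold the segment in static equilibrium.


F_muscle = W * d_load / d_muscle
F_muscle = 30 * 0.34 / 0.035
Numerator = 10.2000
F_muscle = 291.4286


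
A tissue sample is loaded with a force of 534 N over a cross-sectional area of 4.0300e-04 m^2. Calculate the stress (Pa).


stress = F / A
stress = 534 / 4.0300e-04
stress = 1.3251e+06


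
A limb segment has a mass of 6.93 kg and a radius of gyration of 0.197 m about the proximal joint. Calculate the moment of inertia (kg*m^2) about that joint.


I = m * k^2
I = 6.93 * 0.197^2
k^2 = 0.0388
I = 0.2689


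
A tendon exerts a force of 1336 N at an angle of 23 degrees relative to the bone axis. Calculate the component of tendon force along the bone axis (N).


F_eff = F_tendon * cos(theta)
theta = 23 deg = 0.4014 rad
cos(theta) = 0.9205
F_eff = 1336 * 0.9205
F_eff = 1229.7945


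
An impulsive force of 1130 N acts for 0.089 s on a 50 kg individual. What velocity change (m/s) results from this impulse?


J = F * dt = 1130 * 0.089 = 100.5700 N*s
delta_v = J / m
delta_v = 100.5700 / 50
delta_v = 2.0114


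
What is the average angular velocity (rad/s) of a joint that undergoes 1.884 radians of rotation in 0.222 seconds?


omega = delta_theta / delta_t
omega = 1.884 / 0.222
omega = 8.4865


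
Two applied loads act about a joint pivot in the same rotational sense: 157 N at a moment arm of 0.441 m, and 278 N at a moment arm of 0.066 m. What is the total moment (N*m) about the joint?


M = F1 * d1 + F2 * d2
M = 157 * 0.441 + 278 * 0.066
M = 69.2370 + 18.3480
M = 87.5850


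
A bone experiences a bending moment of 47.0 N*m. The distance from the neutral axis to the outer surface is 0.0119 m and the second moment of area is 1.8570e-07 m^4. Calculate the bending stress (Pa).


sigma = M * c / I
sigma = 47.0 * 0.0119 / 1.8570e-07
M * c = 0.5593
sigma = 3.0118e+06
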